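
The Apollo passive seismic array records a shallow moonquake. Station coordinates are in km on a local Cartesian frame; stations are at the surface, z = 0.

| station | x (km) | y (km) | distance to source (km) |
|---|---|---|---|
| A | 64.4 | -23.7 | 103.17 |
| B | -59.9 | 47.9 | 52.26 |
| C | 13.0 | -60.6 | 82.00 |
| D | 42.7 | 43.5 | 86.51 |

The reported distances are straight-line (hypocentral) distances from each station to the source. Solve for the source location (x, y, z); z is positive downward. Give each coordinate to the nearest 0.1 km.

Each station gives a sphere (x−x_i)² + (y−y_i)² + z² = d_i² (stations at z=0).
Subtracting the A sphere from B and C: z² cancels, leaving linear equations in x and y:
-248.6 x + 143.2 y = 9086.31
-102.8 x − 73.8 y = 3052.36
Solving: x ≈ -33.497, y ≈ 5.300 km (keep extra digits for the depth step; rounded: -33.5, 5.3).
Then from the A sphere: z² = 103.17² − (x − 64.4)² − (y + 23.7)² with x = -33.497, y = 5.300, so z ≈ 14.806 ≈ 14.8 km.

(-33.5, 5.3, 14.8)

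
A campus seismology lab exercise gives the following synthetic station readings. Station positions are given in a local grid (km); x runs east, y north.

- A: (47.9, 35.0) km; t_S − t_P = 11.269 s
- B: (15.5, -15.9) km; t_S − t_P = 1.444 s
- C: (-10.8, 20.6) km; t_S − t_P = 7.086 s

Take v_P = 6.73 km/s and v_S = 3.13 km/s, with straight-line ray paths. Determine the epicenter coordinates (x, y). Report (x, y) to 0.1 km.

Distance from S−P lag: d = Δt · v_P v_S / (v_P − v_S) = Δt · (6.73·3.13)/(6.73−3.13) ≈ 5.8514·Δt.
So d_A = 65.94, d_B = 8.45, d_C = 41.46 km.
Circle about each station: (x − 47.9)² + (y − 35.0)² = 65.94²; (x − 15.5)² + (y + 15.9)² = 8.45²; (x + 10.8)² + (y − 20.6)² = 41.46².
Subtracting pairs of circle equations eliminates x²+y² and gives linear equations (the radical axes):
-64.8 x − 101.8 y = 1250.33
-117.4 x − 28.8 y = -349.26
Solving the 2×2 system: x ≈ 7.1, y ≈ -16.8 km.

x ≈ 7.1 km, y ≈ -16.8 km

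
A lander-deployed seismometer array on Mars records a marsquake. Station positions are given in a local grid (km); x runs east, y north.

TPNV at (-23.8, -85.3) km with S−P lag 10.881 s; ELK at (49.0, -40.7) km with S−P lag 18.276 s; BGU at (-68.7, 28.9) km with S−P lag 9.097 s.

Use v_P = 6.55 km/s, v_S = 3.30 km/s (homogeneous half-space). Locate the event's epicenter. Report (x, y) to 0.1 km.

-72.2 km east, -31.5 km north

Distance from S−P lag: d = Δt · v_P v_S / (v_P − v_S) = Δt · (6.55·3.30)/(6.55−3.30) ≈ 6.6508·Δt.
So d_TPNV = 72.37, d_ELK = 121.55, d_BGU = 60.50 km.
Circle about each station: (x + 23.8)² + (y + 85.3)² = 72.37²; (x − 49.0)² + (y + 40.7)² = 121.55²; (x + 68.7)² + (y − 28.9)² = 60.50².
Subtracting the TPNV equation from the ELK and BGU equations removes the quadratic terms:
145.6 x + 89.2 y = -13322.03
-89.8 x + 228.4 y = -710.46
Solving the 2×2 system: x ≈ -72.2, y ≈ -31.5 km.
Check against TPNV (with the unrounded x, y): √((x + 23.8)²+(y + 85.3)²) = 72.37 ≈ 72.37 km. ✓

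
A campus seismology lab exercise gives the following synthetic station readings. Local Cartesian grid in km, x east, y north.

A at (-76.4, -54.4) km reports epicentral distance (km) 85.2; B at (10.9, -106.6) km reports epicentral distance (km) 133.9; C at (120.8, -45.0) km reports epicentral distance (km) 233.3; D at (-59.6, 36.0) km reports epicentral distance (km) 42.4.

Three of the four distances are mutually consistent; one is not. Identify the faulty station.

B

Solve using three stations at a time. Using A, C, D (subtract circle equations pairwise → linear system) gives (x, y) ≈ (-101.1, 27.2).
Distances from that point to each station vs reported:
  A: calculated 85.2 vs reported 85.2 → residual 0.0 km
  B: calculated 174.4 vs reported 133.9 → residual 40.5 km
  C: calculated 233.3 vs reported 233.3 → residual 0.0 km
  D: calculated 42.4 vs reported 42.4 → residual 0.0 km
A, C, D are mutually consistent (residuals ≈ 0); B is off by 40.5 km.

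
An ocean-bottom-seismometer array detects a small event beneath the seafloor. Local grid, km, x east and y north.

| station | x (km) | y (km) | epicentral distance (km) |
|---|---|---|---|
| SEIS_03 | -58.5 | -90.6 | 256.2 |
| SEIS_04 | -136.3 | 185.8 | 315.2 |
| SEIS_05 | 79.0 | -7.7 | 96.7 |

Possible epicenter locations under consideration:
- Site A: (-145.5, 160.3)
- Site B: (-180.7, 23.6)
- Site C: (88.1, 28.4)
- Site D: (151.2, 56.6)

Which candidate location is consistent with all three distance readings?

Site D

For each candidate, compare |candidate − station| to the reported distance:
Site A: residuals SEIS_03 9.4, SEIS_04 288.1, SEIS_05 183.7 → max 288.1 km
Site B: residuals SEIS_03 88.9, SEIS_04 147.0, SEIS_05 164.9 → max 164.9 km
Site C: residuals SEIS_03 67.4, SEIS_04 41.1, SEIS_05 59.5 → max 67.4 km
Site D: residuals SEIS_03 0.0, SEIS_04 0.0, SEIS_05 0.0 → max 0.0 km
Only Site D has all residuals ≈ 0.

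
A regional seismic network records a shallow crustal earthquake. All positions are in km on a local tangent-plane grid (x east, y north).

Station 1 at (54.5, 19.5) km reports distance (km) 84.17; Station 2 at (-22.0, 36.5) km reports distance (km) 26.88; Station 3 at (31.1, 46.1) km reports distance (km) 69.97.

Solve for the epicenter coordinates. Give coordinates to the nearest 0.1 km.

x ≈ -29.2 km, y ≈ 10.6 km

Circle about each station: (x − 54.5)² + (y − 19.5)² = 84.17²; (x + 22.0)² + (y − 36.5)² = 26.88²; (x − 31.1)² + (y − 46.1)² = 69.97².
Subtracting the Station 1 equation from the Station 2 and Station 3 equations removes the quadratic terms:
-153.0 x + 34.0 y = 4827.80
-46.8 x + 53.2 y = 1930.71
Solving the 2×2 system: x ≈ -29.2, y ≈ 10.6 km.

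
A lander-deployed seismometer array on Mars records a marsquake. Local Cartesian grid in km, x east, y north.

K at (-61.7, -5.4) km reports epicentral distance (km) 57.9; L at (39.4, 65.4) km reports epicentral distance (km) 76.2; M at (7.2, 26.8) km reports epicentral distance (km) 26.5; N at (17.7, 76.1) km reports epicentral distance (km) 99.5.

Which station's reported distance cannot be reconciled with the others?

N

Solve using three stations at a time. Using K, L, M (subtract circle equations pairwise → linear system) gives (x, y) ≈ (-4.5, 3.2).
Distances from that point to each station vs reported:
  K: calculated 57.8 vs reported 57.9 → residual 0.1 km
  L: calculated 76.2 vs reported 76.2 → residual 0.0 km
  M: calculated 26.4 vs reported 26.5 → residual 0.1 km
  N: calculated 76.2 vs reported 99.5 → residual 23.3 km
K, L, M are mutually consistent (residuals ≈ 0); N is off by 23.3 km.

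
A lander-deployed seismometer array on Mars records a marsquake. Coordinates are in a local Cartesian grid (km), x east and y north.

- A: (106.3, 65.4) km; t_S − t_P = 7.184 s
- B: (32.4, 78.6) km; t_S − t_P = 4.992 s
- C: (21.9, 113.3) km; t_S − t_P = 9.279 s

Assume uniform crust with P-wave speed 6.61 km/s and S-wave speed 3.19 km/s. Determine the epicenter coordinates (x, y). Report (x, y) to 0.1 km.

62.7 km east, 73.2 km north

Distance from S−P lag: d = Δt · v_P v_S / (v_P − v_S) = Δt · (6.61·3.19)/(6.61−3.19) ≈ 6.1655·Δt.
So d_A = 44.29, d_B = 30.78, d_C = 57.21 km.
Circle about each station: (x − 106.3)² + (y − 65.4)² = 44.29²; (x − 32.4)² + (y − 78.6)² = 30.78²; (x − 21.9)² + (y − 113.3)² = 57.21².
Subtracting pairs of circle equations eliminates x²+y² and gives linear equations (the radical axes):
-147.8 x + 26.4 y = -7334.93
-168.8 x + 95.8 y = -3571.73
Solving the 2×2 system: x ≈ 62.7, y ≈ 73.2 km.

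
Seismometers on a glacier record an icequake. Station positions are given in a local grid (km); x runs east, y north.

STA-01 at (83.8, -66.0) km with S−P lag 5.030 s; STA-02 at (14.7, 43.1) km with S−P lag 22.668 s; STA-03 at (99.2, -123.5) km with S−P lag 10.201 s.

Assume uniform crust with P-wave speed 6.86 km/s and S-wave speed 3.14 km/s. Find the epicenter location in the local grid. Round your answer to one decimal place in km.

58.6 km east, -80.6 km north

Distance from S−P lag: d = Δt · v_P v_S / (v_P − v_S) = Δt · (6.86·3.14)/(6.86−3.14) ≈ 5.7904·Δt.
So d_STA-01 = 29.13, d_STA-02 = 131.26, d_STA-03 = 59.07 km.
Circle about each station: (x − 83.8)² + (y + 66.0)² = 29.13²; (x − 14.7)² + (y − 43.1)² = 131.26²; (x − 99.2)² + (y + 123.5)² = 59.07².
Subtracting the STA-01 equation from the STA-02 and STA-03 equations removes the quadratic terms:
-138.2 x + 218.2 y = -25685.37
30.8 x − 115.0 y = 11073.74
Solving the 2×2 system: x ≈ 58.6, y ≈ -80.6 km.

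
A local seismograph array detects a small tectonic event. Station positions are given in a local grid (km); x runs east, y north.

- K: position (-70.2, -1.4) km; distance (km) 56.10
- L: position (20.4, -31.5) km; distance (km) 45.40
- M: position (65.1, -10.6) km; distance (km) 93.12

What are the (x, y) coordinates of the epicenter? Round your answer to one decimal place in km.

Circle about each station: (x + 70.2)² + (y + 1.4)² = 56.10²; (x − 20.4)² + (y + 31.5)² = 45.40²; (x − 65.1)² + (y + 10.6)² = 93.12².
Subtracting the K equation from the L and M equations removes the quadratic terms:
181.2 x − 60.2 y = -2435.54
270.6 x − 18.4 y = -6103.75
Solving the 2×2 system: x ≈ -24.9, y ≈ -34.5 km.
Check against K (with the unrounded x, y): √((x + 70.2)²+(y + 1.4)²) = 56.10 ≈ 56.10 km. ✓

-24.9 km east, -34.5 km north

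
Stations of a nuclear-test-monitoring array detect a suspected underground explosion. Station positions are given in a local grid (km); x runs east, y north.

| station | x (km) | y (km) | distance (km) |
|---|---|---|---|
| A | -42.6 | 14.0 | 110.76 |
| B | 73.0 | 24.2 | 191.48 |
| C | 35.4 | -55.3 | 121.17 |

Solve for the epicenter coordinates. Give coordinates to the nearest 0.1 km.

-80.7 km east, -90.0 km north

Circle about each station: (x + 42.6)² + (y − 14.0)² = 110.76²; (x − 73.0)² + (y − 24.2)² = 191.48²; (x − 35.4)² + (y + 55.3)² = 121.17².
Subtracting pairs of circle equations eliminates x²+y² and gives linear equations (the radical axes):
231.2 x + 20.4 y = -20492.93
156.0 x − 138.6 y = -113.90
Solving the 2×2 system: x ≈ -80.7, y ≈ -90.0 km.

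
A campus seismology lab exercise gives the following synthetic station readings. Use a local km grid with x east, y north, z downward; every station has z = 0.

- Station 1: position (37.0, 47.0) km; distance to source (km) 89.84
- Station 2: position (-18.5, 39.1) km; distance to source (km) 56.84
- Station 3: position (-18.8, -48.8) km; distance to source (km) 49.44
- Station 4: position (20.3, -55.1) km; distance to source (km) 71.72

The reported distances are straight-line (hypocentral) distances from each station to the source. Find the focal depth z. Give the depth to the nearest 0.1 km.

28.6 km

Each station gives a sphere (x−x_i)² + (y−y_i)² + z² = d_i² (stations at z=0).
Subtracting the Station 1 sphere from Station 2 and Station 3: z² cancels, leaving linear equations in x and y:
-111.0 x − 15.8 y = 3133.50
-111.6 x − 191.6 y = 4783.79
Solving: x ≈ -26.907, y ≈ -9.295 km (keep extra digits for the depth step; rounded: -26.9, -9.3).
Then from the Station 1 sphere: z² = 89.84² − (x − 37.0)² − (y − 47.0)² with x = -26.907, y = -9.295, so z ≈ 28.601 ≈ 28.6 km.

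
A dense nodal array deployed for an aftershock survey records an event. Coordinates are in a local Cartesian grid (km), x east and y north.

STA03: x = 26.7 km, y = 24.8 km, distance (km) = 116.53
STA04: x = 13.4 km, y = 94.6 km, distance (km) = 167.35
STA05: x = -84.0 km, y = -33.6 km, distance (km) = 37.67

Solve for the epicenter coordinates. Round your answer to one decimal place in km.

x ≈ -55.3 km, y ≈ -58.0 km

Circle about each station: (x − 26.7)² + (y − 24.8)² = 116.53²; (x − 13.4)² + (y − 94.6)² = 167.35²; (x + 84.0)² + (y + 33.6)² = 37.67².
Subtracting pairs of circle equations eliminates x²+y² and gives linear equations (the radical axes):
-26.6 x + 139.6 y = -6625.99
-221.4 x − 116.8 y = 19017.24
Solving the 2×2 system: x ≈ -55.3, y ≈ -58.0 km.
Check against STA03 (with the unrounded x, y): √((x − 26.7)²+(y − 24.8)²) = 116.53 ≈ 116.53 km. ✓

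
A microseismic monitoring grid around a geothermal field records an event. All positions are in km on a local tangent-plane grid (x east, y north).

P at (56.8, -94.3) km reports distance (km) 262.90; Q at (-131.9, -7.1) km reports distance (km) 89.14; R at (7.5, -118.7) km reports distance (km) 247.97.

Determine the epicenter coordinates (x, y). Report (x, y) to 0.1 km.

(-138.4, 81.8)

Circle about each station: (x − 56.8)² + (y + 94.3)² = 262.90²; (x + 131.9)² + (y + 7.1)² = 89.14²; (x − 7.5)² + (y + 118.7)² = 247.97².
Subtracting pairs of circle equations eliminates x²+y² and gives linear equations (the radical axes):
-377.4 x + 174.4 y = 66499.76
-98.6 x − 48.8 y = 9654.50
Solving the 2×2 system: x ≈ -138.4, y ≈ 81.8 km.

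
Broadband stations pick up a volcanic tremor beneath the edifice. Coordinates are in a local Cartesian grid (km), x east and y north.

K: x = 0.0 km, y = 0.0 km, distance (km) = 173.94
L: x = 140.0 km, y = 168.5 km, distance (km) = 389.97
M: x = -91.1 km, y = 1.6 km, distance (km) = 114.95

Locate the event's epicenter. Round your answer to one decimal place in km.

Circle about each station: x² + y² = 173.94²; (x − 140.0)² + (y − 168.5)² = 389.97²; (x + 91.1)² + (y − 1.6)² = 114.95².
Subtracting pairs of circle equations eliminates x²+y² and gives linear equations (the radical axes):
280.0 x + 337.0 y = -73829.23
-182.2 x + 3.2 y = 25343.39
Solving the 2×2 system: x ≈ -140.9, y ≈ -102.0 km.
Check against K (with the unrounded x, y): √(x²+y²) = 173.95 ≈ 173.94 km. ✓

x ≈ -140.9 km, y ≈ -102.0 km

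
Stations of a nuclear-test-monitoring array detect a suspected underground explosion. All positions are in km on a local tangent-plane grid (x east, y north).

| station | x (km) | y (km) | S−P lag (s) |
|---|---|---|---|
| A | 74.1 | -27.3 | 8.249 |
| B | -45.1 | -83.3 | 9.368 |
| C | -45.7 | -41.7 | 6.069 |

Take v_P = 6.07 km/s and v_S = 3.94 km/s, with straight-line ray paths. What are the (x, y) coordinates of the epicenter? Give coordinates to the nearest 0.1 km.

Distance from S−P lag: d = Δt · v_P v_S / (v_P − v_S) = Δt · (6.07·3.94)/(6.07−3.94) ≈ 11.2281·Δt.
So d_A = 92.62, d_B = 105.18, d_C = 68.14 km.
Circle about each station: (x − 74.1)² + (y + 27.3)² = 92.62²; (x + 45.1)² + (y + 83.3)² = 105.18²; (x + 45.7)² + (y + 41.7)² = 68.14².
Subtracting the A equation from the B and C equations removes the quadratic terms:
-238.4 x − 112.0 y = 252.43
-239.6 x − 28.8 y = 1526.68
Solving the 2×2 system: x ≈ -8.2, y ≈ 15.2 km.

x ≈ -8.2 km, y ≈ 15.2 km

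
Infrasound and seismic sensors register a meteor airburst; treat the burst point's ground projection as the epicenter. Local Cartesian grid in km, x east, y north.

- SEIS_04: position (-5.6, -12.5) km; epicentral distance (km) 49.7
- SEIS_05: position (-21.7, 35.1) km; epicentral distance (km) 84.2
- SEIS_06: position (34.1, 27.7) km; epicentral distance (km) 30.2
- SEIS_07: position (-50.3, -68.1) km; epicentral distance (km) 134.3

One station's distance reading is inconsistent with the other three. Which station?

Solve using three stations at a time. Using SEIS_05, SEIS_06, SEIS_07 (subtract circle equations pairwise → linear system) gives (x, y) ≈ (58.8, 10.3).
Distances from that point to each station vs reported:
  SEIS_04: calculated 68.3 vs reported 49.7 → residual 18.6 km
  SEIS_05: calculated 84.2 vs reported 84.2 → residual 0.0 km
  SEIS_06: calculated 30.2 vs reported 30.2 → residual 0.0 km
  SEIS_07: calculated 134.3 vs reported 134.3 → residual 0.0 km
SEIS_05, SEIS_06, SEIS_07 are mutually consistent (residuals ≈ 0); SEIS_04 is off by 18.6 km.

SEIS_04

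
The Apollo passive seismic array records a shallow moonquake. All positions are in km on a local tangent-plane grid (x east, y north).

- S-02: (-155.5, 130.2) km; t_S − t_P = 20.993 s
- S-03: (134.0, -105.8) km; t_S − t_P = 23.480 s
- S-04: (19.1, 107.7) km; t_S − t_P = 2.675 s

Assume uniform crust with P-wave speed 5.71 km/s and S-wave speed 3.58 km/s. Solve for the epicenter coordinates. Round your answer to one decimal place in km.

43.8 km east, 100.7 km north

Distance from S−P lag: d = Δt · v_P v_S / (v_P − v_S) = Δt · (5.71·3.58)/(5.71−3.58) ≈ 9.5971·Δt.
So d_S-02 = 201.47, d_S-03 = 225.34, d_S-04 = 25.67 km.
Circle about each station: (x + 155.5)² + (y − 130.2)² = 201.47²; (x − 134.0)² + (y + 105.8)² = 225.34²; (x − 19.1)² + (y − 107.7)² = 25.67².
Subtracting the S-02 equation from the S-03 and S-04 equations removes the quadratic terms:
579.0 x − 472.0 y = -22170.60
349.2 x − 45.0 y = 10763.02
Solving the 2×2 system: x ≈ 43.8, y ≈ 100.7 km.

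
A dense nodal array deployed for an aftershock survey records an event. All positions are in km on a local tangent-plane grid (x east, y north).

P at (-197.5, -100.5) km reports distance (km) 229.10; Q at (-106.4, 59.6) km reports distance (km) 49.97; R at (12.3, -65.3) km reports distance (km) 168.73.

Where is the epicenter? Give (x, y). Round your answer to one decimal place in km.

x ≈ -63.6 km, y ≈ 85.4 km

Circle about each station: (x + 197.5)² + (y + 100.5)² = 229.10²; (x + 106.4)² + (y − 59.6)² = 49.97²; (x − 12.3)² + (y + 65.3)² = 168.73².
Subtracting the P equation from the Q and R equations removes the quadratic terms:
182.2 x + 320.2 y = 15756.43
419.6 x + 70.4 y = -20674.12
Solving the 2×2 system: x ≈ -63.6, y ≈ 85.4 km.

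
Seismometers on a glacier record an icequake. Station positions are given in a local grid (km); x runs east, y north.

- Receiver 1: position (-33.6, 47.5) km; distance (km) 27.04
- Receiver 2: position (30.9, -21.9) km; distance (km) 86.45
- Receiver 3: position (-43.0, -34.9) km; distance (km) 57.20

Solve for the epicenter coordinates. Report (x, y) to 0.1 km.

x ≈ -43.4 km, y ≈ 22.3 km

Circle about each station: (x + 33.6)² + (y − 47.5)² = 27.04²; (x − 30.9)² + (y + 21.9)² = 86.45²; (x + 43.0)² + (y + 34.9)² = 57.20².
Subtracting pairs of circle equations eliminates x²+y² and gives linear equations (the radical axes):
129.0 x − 138.8 y = -8693.23
-18.8 x − 164.8 y = -2858.88
Solving the 2×2 system: x ≈ -43.4, y ≈ 22.3 km.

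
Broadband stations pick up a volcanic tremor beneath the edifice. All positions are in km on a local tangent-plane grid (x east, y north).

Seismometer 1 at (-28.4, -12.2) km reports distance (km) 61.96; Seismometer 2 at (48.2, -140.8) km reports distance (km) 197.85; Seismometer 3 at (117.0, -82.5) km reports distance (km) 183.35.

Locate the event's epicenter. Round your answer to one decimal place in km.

Circle about each station: (x + 28.4)² + (y + 12.2)² = 61.96²; (x − 48.2)² + (y + 140.8)² = 197.85²; (x − 117.0)² + (y + 82.5)² = 183.35².
Subtracting the Seismometer 1 equation from the Seismometer 2 and Seismometer 3 equations removes the quadratic terms:
153.2 x − 257.2 y = -14113.10
290.8 x − 140.6 y = -10238.33
Solving the 2×2 system: x ≈ -12.2, y ≈ 47.6 km.

x ≈ -12.2 km, y ≈ 47.6 km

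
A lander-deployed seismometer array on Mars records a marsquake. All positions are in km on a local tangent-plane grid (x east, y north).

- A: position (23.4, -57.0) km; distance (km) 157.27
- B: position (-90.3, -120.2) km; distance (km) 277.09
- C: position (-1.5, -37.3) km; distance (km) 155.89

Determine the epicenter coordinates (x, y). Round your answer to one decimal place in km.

x ≈ 102.2 km, y ≈ 79.1 km

Circle about each station: (x − 23.4)² + (y + 57.0)² = 157.27²; (x + 90.3)² + (y + 120.2)² = 277.09²; (x + 1.5)² + (y + 37.3)² = 155.89².
Subtracting the A equation from the B and C equations removes the quadratic terms:
-227.4 x − 126.4 y = -33239.45
-49.8 x + 39.4 y = -1970.86
Solving the 2×2 system: x ≈ 102.2, y ≈ 79.1 km.
Check against A (with the unrounded x, y): √((x − 23.4)²+(y + 57.0)²) = 157.29 ≈ 157.27 km. ✓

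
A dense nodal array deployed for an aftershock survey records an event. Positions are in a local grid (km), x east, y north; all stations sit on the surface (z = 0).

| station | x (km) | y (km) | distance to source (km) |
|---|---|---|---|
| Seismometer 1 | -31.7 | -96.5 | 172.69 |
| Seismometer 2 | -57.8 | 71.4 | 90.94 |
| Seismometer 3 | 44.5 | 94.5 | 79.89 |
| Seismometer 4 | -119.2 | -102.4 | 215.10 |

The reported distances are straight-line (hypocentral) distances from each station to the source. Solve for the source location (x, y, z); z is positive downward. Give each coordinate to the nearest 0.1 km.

Each station gives a sphere (x−x_i)² + (y−y_i)² + z² = d_i² (stations at z=0).
Subtracting the Seismometer 1 sphere from Seismometer 2 and Seismometer 3: z² cancels, leaving linear equations in x and y:
-52.2 x + 335.8 y = 19673.41
152.4 x + 382.0 y = 24032.78
Solving: x ≈ 7.804, y ≈ 59.800 km (keep extra digits for the depth step; rounded: 7.8, 59.8).
Then from the Seismometer 1 sphere: z² = 172.69² − (x + 31.7)² − (y + 96.5)² with x = 7.804, y = 59.800, so z ≈ 61.900 ≈ 61.9 km.

x ≈ 7.8 km, y ≈ 59.8 km, depth ≈ 61.9 km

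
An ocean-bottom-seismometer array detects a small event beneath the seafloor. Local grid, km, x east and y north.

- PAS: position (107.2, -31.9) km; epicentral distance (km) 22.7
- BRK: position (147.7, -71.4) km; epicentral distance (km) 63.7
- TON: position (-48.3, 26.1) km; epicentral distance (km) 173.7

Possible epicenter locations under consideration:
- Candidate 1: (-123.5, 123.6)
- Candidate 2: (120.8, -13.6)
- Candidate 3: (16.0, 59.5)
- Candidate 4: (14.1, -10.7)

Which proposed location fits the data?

Candidate 2

For each candidate, compare |candidate − station| to the reported distance:
Candidate 1: residuals PAS 255.5, BRK 270.3, TON 50.6 → max 270.3 km
Candidate 2: residuals PAS 0.1, BRK 0.1, TON 0.0 → max 0.1 km
Candidate 3: residuals PAS 106.4, BRK 122.0, TON 101.2 → max 122.0 km
Candidate 4: residuals PAS 72.8, BRK 83.0, TON 101.3 → max 101.3 km
Only Candidate 2 has all residuals ≈ 0.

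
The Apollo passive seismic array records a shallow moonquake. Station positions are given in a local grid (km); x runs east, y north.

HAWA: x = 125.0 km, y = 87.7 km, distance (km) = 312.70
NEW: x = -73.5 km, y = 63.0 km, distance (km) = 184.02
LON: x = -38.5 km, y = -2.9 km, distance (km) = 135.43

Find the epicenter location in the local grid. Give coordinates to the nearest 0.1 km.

-111.3 km east, -117.1 km north

Circle about each station: (x − 125.0)² + (y − 87.7)² = 312.70²; (x + 73.5)² + (y − 63.0)² = 184.02²; (x + 38.5)² + (y + 2.9)² = 135.43².
Subtracting the HAWA equation from the NEW and LON equations removes the quadratic terms:
-397.0 x − 49.4 y = 49972.89
-327.0 x − 181.2 y = 57614.38
Solving the 2×2 system: x ≈ -111.3, y ≈ -117.1 km.
Check against HAWA (with the unrounded x, y): √((x − 125.0)²+(y − 87.7)²) = 312.70 ≈ 312.70 km. ✓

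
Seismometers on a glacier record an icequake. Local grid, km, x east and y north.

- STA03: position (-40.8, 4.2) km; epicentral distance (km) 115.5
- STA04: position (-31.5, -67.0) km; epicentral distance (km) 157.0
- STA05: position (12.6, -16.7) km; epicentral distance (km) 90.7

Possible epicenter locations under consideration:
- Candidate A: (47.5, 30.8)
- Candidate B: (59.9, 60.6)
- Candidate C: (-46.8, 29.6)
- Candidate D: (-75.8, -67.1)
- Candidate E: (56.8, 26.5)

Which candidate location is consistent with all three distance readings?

For each candidate, compare |candidate − station| to the reported distance:
Candidate A: residuals STA03 23.3, STA04 31.3, STA05 31.8 → max 31.8 km
Candidate B: residuals STA03 0.1, STA04 0.0, STA05 0.1 → max 0.1 km
Candidate C: residuals STA03 89.4, STA04 59.2, STA05 15.4 → max 89.4 km
Candidate D: residuals STA03 36.1, STA04 112.7, STA05 11.1 → max 112.7 km
Candidate E: residuals STA03 15.4, STA04 28.4, STA05 28.9 → max 28.9 km
Only Candidate B has all residuals ≈ 0.

Candidate B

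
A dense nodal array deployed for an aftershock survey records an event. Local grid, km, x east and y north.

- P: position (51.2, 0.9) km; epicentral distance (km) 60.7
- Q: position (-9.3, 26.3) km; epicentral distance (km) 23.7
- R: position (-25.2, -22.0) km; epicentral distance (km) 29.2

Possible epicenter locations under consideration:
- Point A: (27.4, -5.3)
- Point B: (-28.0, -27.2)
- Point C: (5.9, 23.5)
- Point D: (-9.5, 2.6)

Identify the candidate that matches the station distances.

Point D

For each candidate, compare |candidate − station| to the reported distance:
Point A: residuals P 36.1, Q 24.7, R 26.0 → max 36.1 km
Point B: residuals P 23.3, Q 33.0, R 23.3 → max 33.0 km
Point C: residuals P 10.1, Q 8.2, R 25.9 → max 25.9 km
Point D: residuals P 0.0, Q 0.0, R 0.0 → max 0.0 km
Only Point D has all residuals ≈ 0.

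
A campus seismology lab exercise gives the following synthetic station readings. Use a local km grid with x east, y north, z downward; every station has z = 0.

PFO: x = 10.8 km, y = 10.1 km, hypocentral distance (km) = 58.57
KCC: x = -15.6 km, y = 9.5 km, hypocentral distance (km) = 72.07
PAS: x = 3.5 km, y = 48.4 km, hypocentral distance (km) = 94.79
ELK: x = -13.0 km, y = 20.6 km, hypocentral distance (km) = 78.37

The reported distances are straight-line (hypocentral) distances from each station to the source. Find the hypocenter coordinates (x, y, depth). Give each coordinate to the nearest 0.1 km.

(32.1, -38.5, 24.8)

Each station gives a sphere (x−x_i)² + (y−y_i)² + z² = d_i² (stations at z=0).
Subtracting the PFO sphere from KCC and PAS: z² cancels, leaving linear equations in x and y:
-52.8 x − 1.2 y = -1648.68
-14.6 x + 76.6 y = -3418.54
Solving: x ≈ 32.100, y ≈ -38.510 km (keep extra digits for the depth step; rounded: 32.1, -38.5).
Then from the PFO sphere: z² = 58.57² − (x − 10.8)² − (y − 10.1)² with x = 32.100, y = -38.510, so z ≈ 24.775 ≈ 24.8 km.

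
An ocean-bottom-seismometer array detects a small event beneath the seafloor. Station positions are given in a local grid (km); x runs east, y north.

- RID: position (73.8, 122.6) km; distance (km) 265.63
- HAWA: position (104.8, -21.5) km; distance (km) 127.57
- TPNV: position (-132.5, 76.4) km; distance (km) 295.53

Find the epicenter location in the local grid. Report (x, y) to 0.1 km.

(65.6, -142.9)

Circle about each station: (x − 73.8)² + (y − 122.6)² = 265.63²; (x − 104.8)² + (y + 21.5)² = 127.57²; (x + 132.5)² + (y − 76.4)² = 295.53².
Subtracting the RID equation from the HAWA and TPNV equations removes the quadratic terms:
62.0 x − 288.2 y = 45253.28
-412.6 x − 92.4 y = -13862.67
Solving the 2×2 system: x ≈ 65.6, y ≈ -142.9 km.
Check against RID (with the unrounded x, y): √((x − 73.8)²+(y − 122.6)²) = 265.63 ≈ 265.63 km. ✓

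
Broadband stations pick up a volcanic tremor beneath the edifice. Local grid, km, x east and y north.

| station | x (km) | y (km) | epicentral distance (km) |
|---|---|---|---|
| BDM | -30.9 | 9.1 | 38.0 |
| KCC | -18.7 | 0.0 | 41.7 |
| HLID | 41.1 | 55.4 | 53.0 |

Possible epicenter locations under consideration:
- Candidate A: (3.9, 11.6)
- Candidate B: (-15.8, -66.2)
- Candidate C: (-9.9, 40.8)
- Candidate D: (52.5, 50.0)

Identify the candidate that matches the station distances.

For each candidate, compare |candidate − station| to the reported distance:
Candidate A: residuals BDM 3.1, KCC 16.3, HLID 4.5 → max 16.3 km
Candidate B: residuals BDM 38.8, KCC 24.6, HLID 81.3 → max 81.3 km
Candidate C: residuals BDM 0.0, KCC 0.0, HLID 0.0 → max 0.0 km
Candidate D: residuals BDM 54.9, KCC 45.3, HLID 40.4 → max 54.9 km
Only Candidate C has all residuals ≈ 0.

Candidate C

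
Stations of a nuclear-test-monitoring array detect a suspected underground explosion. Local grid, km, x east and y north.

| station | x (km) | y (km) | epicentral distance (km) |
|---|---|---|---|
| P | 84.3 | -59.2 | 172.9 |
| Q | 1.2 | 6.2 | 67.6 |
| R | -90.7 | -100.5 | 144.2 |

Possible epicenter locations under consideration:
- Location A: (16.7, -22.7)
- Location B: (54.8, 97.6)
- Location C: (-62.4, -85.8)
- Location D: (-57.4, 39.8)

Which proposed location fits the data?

For each candidate, compare |candidate − station| to the reported distance:
Location A: residuals P 96.1, Q 34.8, R 11.6 → max 96.1 km
Location B: residuals P 13.3, Q 38.4, R 101.6 → max 101.6 km
Location C: residuals P 23.8, Q 44.2, R 112.3 → max 112.3 km
Location D: residuals P 0.0, Q 0.1, R 0.0 → max 0.1 km
Only Location D has all residuals ≈ 0.

Location D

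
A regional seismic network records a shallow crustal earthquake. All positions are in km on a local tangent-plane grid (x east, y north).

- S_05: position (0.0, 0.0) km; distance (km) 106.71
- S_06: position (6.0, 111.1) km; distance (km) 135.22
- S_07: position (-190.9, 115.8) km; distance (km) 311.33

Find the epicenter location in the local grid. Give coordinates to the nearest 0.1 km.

Circle about each station: x² + y² = 106.71²; (x − 6.0)² + (y − 111.1)² = 135.22²; (x + 190.9)² + (y − 115.8)² = 311.33².
Subtracting pairs of circle equations eliminates x²+y² and gives linear equations (the radical axes):
12.0 x + 222.2 y = 5481.79
-381.8 x + 231.6 y = -35686.89
Solving the 2×2 system: x ≈ 105.0, y ≈ 19.0 km.

(105.0, 19.0)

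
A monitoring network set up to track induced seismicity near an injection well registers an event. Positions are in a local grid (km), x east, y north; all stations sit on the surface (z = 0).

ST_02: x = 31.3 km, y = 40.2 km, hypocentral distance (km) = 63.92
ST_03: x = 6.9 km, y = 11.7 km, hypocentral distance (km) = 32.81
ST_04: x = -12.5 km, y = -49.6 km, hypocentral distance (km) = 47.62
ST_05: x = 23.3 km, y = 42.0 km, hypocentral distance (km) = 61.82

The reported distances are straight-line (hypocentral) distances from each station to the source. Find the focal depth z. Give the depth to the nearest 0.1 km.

Each station gives a sphere (x−x_i)² + (y−y_i)² + z² = d_i² (stations at z=0).
Subtracting the ST_02 sphere from ST_03 and ST_04: z² cancels, leaving linear equations in x and y:
-48.8 x − 57.0 y = 598.04
-87.6 x − 179.6 y = 1838.78
Solving: x ≈ -0.689, y ≈ -9.902 km (keep extra digits for the depth step; rounded: -0.7, -9.9).
Then from the ST_02 sphere: z² = 63.92² − (x − 31.3)² − (y − 40.2)² with x = -0.689, y = -9.902, so z ≈ 23.500 ≈ 23.5 km.

z ≈ 23.5 km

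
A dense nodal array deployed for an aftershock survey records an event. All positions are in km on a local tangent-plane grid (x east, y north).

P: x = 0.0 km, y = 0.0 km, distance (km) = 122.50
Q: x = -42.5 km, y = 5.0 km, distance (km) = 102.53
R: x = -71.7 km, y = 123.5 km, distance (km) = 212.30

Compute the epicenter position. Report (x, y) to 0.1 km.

x ≈ -84.8 km, y ≈ -88.4 km

Circle about each station: x² + y² = 122.50²; (x + 42.5)² + (y − 5.0)² = 102.53²; (x + 71.7)² + (y − 123.5)² = 212.30².
Subtracting the P equation from the Q and R equations removes the quadratic terms:
-85.0 x + 10.0 y = 6325.10
-143.4 x + 247.0 y = -9671.90
Solving the 2×2 system: x ≈ -84.8, y ≈ -88.4 km.
Check against P (with the unrounded x, y): √(x²+y²) = 122.50 ≈ 122.50 km. ✓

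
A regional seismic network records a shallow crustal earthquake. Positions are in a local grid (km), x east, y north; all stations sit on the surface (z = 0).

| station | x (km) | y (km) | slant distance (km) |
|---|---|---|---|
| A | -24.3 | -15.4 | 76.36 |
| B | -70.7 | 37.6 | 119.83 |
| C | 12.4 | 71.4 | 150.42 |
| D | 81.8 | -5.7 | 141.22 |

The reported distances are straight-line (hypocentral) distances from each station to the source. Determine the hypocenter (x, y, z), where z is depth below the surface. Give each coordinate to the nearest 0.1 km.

(-33.5, -57.1, 63.3)

Each station gives a sphere (x−x_i)² + (y−y_i)² + z² = d_i² (stations at z=0).
Subtracting the A sphere from B and C: z² cancels, leaving linear equations in x and y:
-92.8 x + 106.0 y = -2943.78
73.4 x + 173.6 y = -12371.26
Solving: x ≈ -33.499, y ≈ -57.099 km (keep extra digits for the depth step; rounded: -33.5, -57.1).
Then from the A sphere: z² = 76.36² − (x + 24.3)² − (y + 15.4)² with x = -33.499, y = -57.099, so z ≈ 63.304 ≈ 63.3 km.
Check against D (with the unrounded solution): distance 141.22 ≈ 141.22 km. ✓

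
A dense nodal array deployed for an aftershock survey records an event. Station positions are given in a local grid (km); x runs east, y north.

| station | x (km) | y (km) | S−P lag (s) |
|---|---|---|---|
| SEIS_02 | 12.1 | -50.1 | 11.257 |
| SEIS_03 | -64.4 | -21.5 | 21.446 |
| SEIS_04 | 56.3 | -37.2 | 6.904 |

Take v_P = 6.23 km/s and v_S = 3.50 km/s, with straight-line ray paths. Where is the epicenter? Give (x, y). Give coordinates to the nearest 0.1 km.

x ≈ 99.4 km, y ≈ -71.6 km

Distance from S−P lag: d = Δt · v_P v_S / (v_P − v_S) = Δt · (6.23·3.50)/(6.23−3.50) ≈ 7.9872·Δt.
So d_SEIS_02 = 89.91, d_SEIS_03 = 171.29, d_SEIS_04 = 55.14 km.
Circle about each station: (x − 12.1)² + (y + 50.1)² = 89.91²; (x + 64.4)² + (y + 21.5)² = 171.29²; (x − 56.3)² + (y + 37.2)² = 55.14².
Subtracting the SEIS_02 equation from the SEIS_03 and SEIS_04 equations removes the quadratic terms:
-153.0 x + 57.2 y = -19303.27
88.4 x + 25.8 y = 6940.50
Solving the 2×2 system: x ≈ 99.4, y ≈ -71.6 km.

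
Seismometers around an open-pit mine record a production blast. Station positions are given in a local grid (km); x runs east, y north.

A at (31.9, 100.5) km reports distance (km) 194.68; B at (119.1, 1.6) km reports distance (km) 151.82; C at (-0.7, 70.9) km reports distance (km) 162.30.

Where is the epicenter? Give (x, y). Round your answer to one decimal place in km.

Circle about each station: (x − 31.9)² + (y − 100.5)² = 194.68²; (x − 119.1)² + (y − 1.6)² = 151.82²; (x + 0.7)² + (y − 70.9)² = 162.30².
Subtracting the A equation from the B and C equations removes the quadratic terms:
174.4 x − 197.8 y = 17920.50
-65.2 x − 59.2 y = 5468.45
Solving the 2×2 system: x ≈ -0.9, y ≈ -91.4 km.

x ≈ -0.9 km, y ≈ -91.4 km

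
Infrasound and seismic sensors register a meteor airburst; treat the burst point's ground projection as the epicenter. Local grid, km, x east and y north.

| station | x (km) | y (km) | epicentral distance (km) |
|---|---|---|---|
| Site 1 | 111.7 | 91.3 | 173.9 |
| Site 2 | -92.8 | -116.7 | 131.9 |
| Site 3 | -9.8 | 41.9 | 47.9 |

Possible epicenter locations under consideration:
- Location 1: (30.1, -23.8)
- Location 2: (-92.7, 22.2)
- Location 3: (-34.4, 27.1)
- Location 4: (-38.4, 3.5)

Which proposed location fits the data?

For each candidate, compare |candidate − station| to the reported distance:
Location 1: residuals Site 1 32.8, Site 2 22.2, Site 3 29.0 → max 32.8 km
Location 2: residuals Site 1 41.9, Site 2 7.0, Site 3 37.3 → max 41.9 km
Location 3: residuals Site 1 14.3, Site 2 23.3, Site 3 19.2 → max 23.3 km
Location 4: residuals Site 1 0.0, Site 2 0.0, Site 3 0.0 → max 0.0 km
Only Location 4 has all residuals ≈ 0.

Location 4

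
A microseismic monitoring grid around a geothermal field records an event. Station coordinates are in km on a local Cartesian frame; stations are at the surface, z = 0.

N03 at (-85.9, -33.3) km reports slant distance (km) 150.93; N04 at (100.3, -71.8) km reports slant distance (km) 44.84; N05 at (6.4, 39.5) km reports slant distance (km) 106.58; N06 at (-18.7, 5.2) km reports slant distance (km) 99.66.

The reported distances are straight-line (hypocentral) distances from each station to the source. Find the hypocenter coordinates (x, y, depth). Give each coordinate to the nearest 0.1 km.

x ≈ 63.6 km, y ≈ -49.5 km, depth ≈ 12.9 km

Each station gives a sphere (x−x_i)² + (y−y_i)² + z² = d_i² (stations at z=0).
Subtracting the N03 sphere from N04 and N05: z² cancels, leaving linear equations in x and y:
372.4 x − 77.0 y = 27496.87
184.6 x + 145.6 y = 4534.08
Solving: x ≈ 63.602, y ≈ -49.498 km (keep extra digits for the depth step; rounded: 63.6, -49.5).
Then from the N03 sphere: z² = 150.93² − (x + 85.9)² − (y + 33.3)² with x = 63.602, y = -49.498, so z ≈ 12.909 ≈ 12.9 km.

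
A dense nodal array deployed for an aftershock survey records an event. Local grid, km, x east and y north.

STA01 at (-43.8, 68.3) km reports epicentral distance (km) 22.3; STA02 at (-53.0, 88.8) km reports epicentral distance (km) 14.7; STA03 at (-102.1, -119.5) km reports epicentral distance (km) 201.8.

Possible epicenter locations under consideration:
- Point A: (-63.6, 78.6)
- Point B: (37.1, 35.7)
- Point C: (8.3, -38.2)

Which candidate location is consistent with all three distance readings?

Point A

For each candidate, compare |candidate − station| to the reported distance:
Point A: residuals STA01 0.0, STA02 0.0, STA03 0.0 → max 0.0 km
Point B: residuals STA01 64.9, STA02 89.9, STA03 6.7 → max 89.9 km
Point C: residuals STA01 96.3, STA02 126.3, STA03 64.7 → max 126.3 km
Only Point A has all residuals ≈ 0.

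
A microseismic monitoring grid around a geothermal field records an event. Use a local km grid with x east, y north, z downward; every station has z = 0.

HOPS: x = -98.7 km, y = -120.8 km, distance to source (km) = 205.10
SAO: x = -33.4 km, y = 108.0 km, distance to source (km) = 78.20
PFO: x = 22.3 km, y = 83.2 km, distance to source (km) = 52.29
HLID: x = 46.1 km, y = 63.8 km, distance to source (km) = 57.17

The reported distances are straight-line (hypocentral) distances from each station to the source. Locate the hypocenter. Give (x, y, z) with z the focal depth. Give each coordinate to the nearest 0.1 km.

x ≈ 5.3 km, y ≈ 51.8 km, depth ≈ 38.2 km

Each station gives a sphere (x−x_i)² + (y−y_i)² + z² = d_i² (stations at z=0).
Subtracting the HOPS sphere from SAO and PFO: z² cancels, leaving linear equations in x and y:
130.6 x + 457.6 y = 24396.00
242.0 x + 408.0 y = 22416.97
Solving: x ≈ 5.299, y ≈ 51.801 km (keep extra digits for the depth step; rounded: 5.3, 51.8).
Then from the HOPS sphere: z² = 205.10² − (x + 98.7)² − (y + 120.8)² with x = 5.299, y = 51.801, so z ≈ 38.198 ≈ 38.2 km.
Check against HLID (with the unrounded solution): distance 57.17 ≈ 57.17 km. ✓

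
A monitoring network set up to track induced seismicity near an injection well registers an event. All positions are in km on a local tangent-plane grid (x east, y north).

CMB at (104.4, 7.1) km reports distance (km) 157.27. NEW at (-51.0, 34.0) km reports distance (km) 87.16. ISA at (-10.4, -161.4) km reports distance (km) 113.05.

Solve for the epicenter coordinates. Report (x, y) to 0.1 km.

(-41.1, -52.6)

Circle about each station: (x − 104.4)² + (y − 7.1)² = 157.27²; (x + 51.0)² + (y − 34.0)² = 87.16²; (x + 10.4)² + (y + 161.4)² = 113.05².
Subtracting pairs of circle equations eliminates x²+y² and gives linear equations (the radical axes):
-310.8 x + 53.8 y = 9944.22
-229.6 x − 337.0 y = 27161.90
Solving the 2×2 system: x ≈ -41.1, y ≈ -52.6 km.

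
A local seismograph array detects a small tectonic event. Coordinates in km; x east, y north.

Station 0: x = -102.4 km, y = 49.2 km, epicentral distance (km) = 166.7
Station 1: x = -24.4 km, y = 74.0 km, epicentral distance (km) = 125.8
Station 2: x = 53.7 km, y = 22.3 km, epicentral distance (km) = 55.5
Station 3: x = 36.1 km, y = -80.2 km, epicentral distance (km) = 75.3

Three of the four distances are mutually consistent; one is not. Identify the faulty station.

Solve using three stations at a time. Using Station 0, Station 1, Station 2 (subtract circle equations pairwise → linear system) gives (x, y) ≈ (43.1, -32.1).
Distances from that point to each station vs reported:
  Station 0: calculated 166.7 vs reported 166.7 → residual 0.0 km
  Station 1: calculated 125.8 vs reported 125.8 → residual 0.0 km
  Station 2: calculated 55.5 vs reported 55.5 → residual 0.0 km
  Station 3: calculated 48.6 vs reported 75.3 → residual 26.7 km
Station 0, Station 1, Station 2 are mutually consistent (residuals ≈ 0); Station 3 is off by 26.7 km.

Station 3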